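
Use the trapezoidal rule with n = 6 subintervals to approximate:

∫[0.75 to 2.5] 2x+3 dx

f(x) = 2x+3
a = 0.75, b = 2.5, n = 6
h = (b - a)/n = 0.291667

Trapezoidal rule: (h/2)[f(x₀) + 2f(x₁) + 2f(x₂) + ... + f(xₙ)]

x_0 = 0.7500, f(x_0) = 4.500000, coefficient = 1
x_1 = 1.0417, f(x_1) = 5.083333, coefficient = 2
x_2 = 1.3333, f(x_2) = 5.666667, coefficient = 2
x_3 = 1.6250, f(x_3) = 6.250000, coefficient = 2
x_4 = 1.9167, f(x_4) = 6.833333, coefficient = 2
x_5 = 2.2083, f(x_5) = 7.416667, coefficient = 2
x_6 = 2.5000, f(x_6) = 8.000000, coefficient = 1

I ≈ (0.291667/2) × 75.000000 = 10.937500
Exact value: 10.937500
Error: 0.000000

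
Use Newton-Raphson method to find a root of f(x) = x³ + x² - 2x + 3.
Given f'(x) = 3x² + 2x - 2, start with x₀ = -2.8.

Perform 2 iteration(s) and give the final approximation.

f(x) = x³ + x² - 2x + 3
f'(x) = 3x² + 2x - 2
x₀ = -2.8

Newton-Raphson formula: x_{n+1} = x_n - f(x_n)/f'(x_n)

Iteration 1:
  f(-2.800000) = -5.512000
  f'(-2.800000) = 15.920000
  x_1 = -2.800000 - (-5.512000)/15.920000 = -2.453769
Iteration 2:
  f(-2.453769) = -0.845578
  f'(-2.453769) = 11.155407
  x_2 = -2.453769 - (-0.845578)/11.155407 = -2.377969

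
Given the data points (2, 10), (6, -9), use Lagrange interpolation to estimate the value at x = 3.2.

Lagrange interpolation formula:
P(x) = Σ yᵢ × Lᵢ(x)
where Lᵢ(x) = Π_{j≠i} (x - xⱼ)/(xᵢ - xⱼ)

L_0(3.2) = (3.2 - 6)/(2 - 6) = 0.700000
L_1(3.2) = (3.2 - 2)/(6 - 2) = 0.300000

P(3.2) = 10×L_0(3.2) + (-9)×L_1(3.2)
P(3.2) = 4.300000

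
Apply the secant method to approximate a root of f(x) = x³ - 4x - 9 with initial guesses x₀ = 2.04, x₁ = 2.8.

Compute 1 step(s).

f(x) = x³ - 4x - 9
x₀ = 2.04, x₁ = 2.8

Secant formula: x_{n+1} = x_n - f(x_n)(x_n - x_{n-1})/(f(x_n) - f(x_{n-1}))

Iteration 1:
  f(2.040000) = -8.670336
  f(2.800000) = 1.752000
  x_2 = 2.800000 - 1.752000×(2.800000 - 2.040000)/(1.752000 - (-8.670336))
       = 2.672244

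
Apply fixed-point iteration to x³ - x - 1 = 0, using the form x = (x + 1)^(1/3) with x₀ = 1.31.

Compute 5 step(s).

Equation: x³ - x - 1 = 0
Fixed-point form: x = (x + 1)^(1/3)
x₀ = 1.31

x_1 = g(1.310000) = 1.321916
x_2 = g(1.321916) = 1.324186
x_3 = g(1.324186) = 1.324617
x_4 = g(1.324617) = 1.324699
x_5 = g(1.324699) = 1.324714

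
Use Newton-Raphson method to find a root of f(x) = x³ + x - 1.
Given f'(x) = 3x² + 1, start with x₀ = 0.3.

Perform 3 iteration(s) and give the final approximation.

f(x) = x³ + x - 1
f'(x) = 3x² + 1
x₀ = 0.3

Newton-Raphson formula: x_{n+1} = x_n - f(x_n)/f'(x_n)

Iteration 1:
  f(0.300000) = -0.673000
  f'(0.300000) = 1.270000
  x_1 = 0.300000 - (-0.673000)/1.270000 = 0.829921
Iteration 2:
  f(0.829921) = 0.401546
  f'(0.829921) = 3.066308
  x_2 = 0.829921 - 0.401546/3.066308 = 0.698967
Iteration 3:
  f(0.698967) = 0.040451
  f'(0.698967) = 2.465665
  x_3 = 0.698967 - 0.040451/2.465665 = 0.682561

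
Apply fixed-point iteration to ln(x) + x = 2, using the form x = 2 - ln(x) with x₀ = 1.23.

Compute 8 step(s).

Equation: ln(x) + x = 2
Fixed-point form: x = 2 - ln(x)
x₀ = 1.23

x_1 = g(1.230000) = 1.792986
x_2 = g(1.792986) = 1.416118
x_3 = g(1.416118) = 1.652081
x_4 = g(1.652081) = 1.497964
x_5 = g(1.497964) = 1.595893
x_6 = g(1.595893) = 1.532567
x_7 = g(1.532567) = 1.573056
x_8 = g(1.573056) = 1.546980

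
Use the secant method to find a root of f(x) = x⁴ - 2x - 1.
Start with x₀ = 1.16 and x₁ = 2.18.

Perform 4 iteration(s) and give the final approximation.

f(x) = x⁴ - 2x - 1
x₀ = 1.16, x₁ = 2.18

Secant formula: x_{n+1} = x_n - f(x_n)(x_n - x_{n-1})/(f(x_n) - f(x_{n-1}))

Iteration 1:
  f(1.160000) = -1.509361
  f(2.180000) = 17.225306
  x_2 = 2.180000 - 17.225306×(2.180000 - 1.160000)/(17.225306 - (-1.509361))
       = 1.242176
Iteration 2:
  f(2.180000) = 17.225306
  f(1.242176) = -1.103497
  x_3 = 1.242176 - (-1.103497)×(1.242176 - 2.180000)/(-1.103497 - 17.225306)
       = 1.298639
Iteration 3:
  f(1.242176) = -1.103497
  f(1.298639) = -0.753122
  x_4 = 1.298639 - (-0.753122)×(1.298639 - 1.242176)/(-0.753122 - (-1.103497))
       = 1.420003
Iteration 4:
  f(1.298639) = -0.753122
  f(1.420003) = 0.225896
  x_5 = 1.420003 - 0.225896×(1.420003 - 1.298639)/(0.225896 - (-0.753122))
       = 1.392000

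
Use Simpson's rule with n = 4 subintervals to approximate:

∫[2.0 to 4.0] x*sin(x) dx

f(x) = x*sin(x)
a = 2.0, b = 4.0, n = 4
h = (b - a)/n = 0.500000

Simpson's rule: (h/3)[f(x₀) + 4f(x₁) + 2f(x₂) + ... + f(xₙ)]

x_0 = 2.0000, f(x_0) = 1.818595, coefficient = 1
x_1 = 2.5000, f(x_1) = 1.496180, coefficient = 4
x_2 = 3.0000, f(x_2) = 0.423360, coefficient = 2
x_3 = 3.5000, f(x_3) = -1.227741, coefficient = 4
x_4 = 4.0000, f(x_4) = -3.027210, coefficient = 1

I ≈ (0.500000/3) × 0.711861 = 0.118644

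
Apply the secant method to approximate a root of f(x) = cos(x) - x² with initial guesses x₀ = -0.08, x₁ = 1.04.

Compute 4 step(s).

f(x) = cos(x) - x²
x₀ = -0.08, x₁ = 1.04

Secant formula: x_{n+1} = x_n - f(x_n)(x_n - x_{n-1})/(f(x_n) - f(x_{n-1}))

Iteration 1:
  f(-0.080000) = 0.990402
  f(1.040000) = -0.575380
  x_2 = 1.040000 - (-0.575380)×(1.040000 - (-0.080000))/(-0.575380 - 0.990402)
       = 0.628432
Iteration 2:
  f(1.040000) = -0.575380
  f(0.628432) = 0.414023
  x_3 = 0.628432 - 0.414023×(0.628432 - 1.040000)/(0.414023 - (-0.575380))
       = 0.800656
Iteration 3:
  f(0.628432) = 0.414023
  f(0.800656) = 0.055186
  x_4 = 0.800656 - 0.055186×(0.800656 - 0.628432)/(0.055186 - 0.414023)
       = 0.827142
Iteration 4:
  f(0.800656) = 0.055186
  f(0.827142) = -0.007183
  x_5 = 0.827142 - (-0.007183)×(0.827142 - 0.800656)/(-0.007183 - 0.055186)
       = 0.824092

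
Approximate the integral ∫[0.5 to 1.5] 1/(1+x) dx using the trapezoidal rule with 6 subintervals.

f(x) = 1/(1+x)
a = 0.5, b = 1.5, n = 6
h = (b - a)/n = 0.166667

Trapezoidal rule: (h/2)[f(x₀) + 2f(x₁) + 2f(x₂) + ... + f(xₙ)]

x_0 = 0.5000, f(x_0) = 0.666667, coefficient = 1
x_1 = 0.6667, f(x_1) = 0.600000, coefficient = 2
x_2 = 0.8333, f(x_2) = 0.545455, coefficient = 2
x_3 = 1.0000, f(x_3) = 0.500000, coefficient = 2
x_4 = 1.1667, f(x_4) = 0.461538, coefficient = 2
x_5 = 1.3333, f(x_5) = 0.428571, coefficient = 2
x_6 = 1.5000, f(x_6) = 0.400000, coefficient = 1

I ≈ (0.166667/2) × 6.137796 = 0.511483
Exact value: 0.510826
Error: 0.000657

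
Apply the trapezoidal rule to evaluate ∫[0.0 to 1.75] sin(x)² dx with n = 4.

f(x) = sin(x)²
a = 0.0, b = 1.75, n = 4
h = (b - a)/n = 0.437500

Trapezoidal rule: (h/2)[f(x₀) + 2f(x₁) + 2f(x₂) + ... + f(xₙ)]

x_0 = 0.0000, f(x_0) = 0.000000, coefficient = 1
x_1 = 0.4375, f(x_1) = 0.179502, coefficient = 2
x_2 = 0.8750, f(x_2) = 0.589123, coefficient = 2
x_3 = 1.3125, f(x_3) = 0.934754, coefficient = 2
x_4 = 1.7500, f(x_4) = 0.968228, coefficient = 1

I ≈ (0.437500/2) × 4.374985 = 0.957028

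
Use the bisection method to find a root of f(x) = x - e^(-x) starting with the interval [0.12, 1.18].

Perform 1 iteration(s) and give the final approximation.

f(x) = x - e^(-x)
Initial interval: [0.12, 1.18]

Iteration 1:
  c_1 = (0.120000 + 1.180000)/2 = 0.650000
  f(c_1) = f(0.650000) = 0.127954
  f(a) × f(c) < 0, new interval: [0.120000, 0.650000]

After 1 iteration(s), the approximation is c_1 = 0.650000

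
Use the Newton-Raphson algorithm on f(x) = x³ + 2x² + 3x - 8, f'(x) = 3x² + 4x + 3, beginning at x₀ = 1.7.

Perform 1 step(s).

f(x) = x³ + 2x² + 3x - 8
f'(x) = 3x² + 4x + 3
x₀ = 1.7

Newton-Raphson formula: x_{n+1} = x_n - f(x_n)/f'(x_n)

Iteration 1:
  f(1.700000) = 7.793000
  f'(1.700000) = 18.470000
  x_1 = 1.700000 - 7.793000/18.470000 = 1.278073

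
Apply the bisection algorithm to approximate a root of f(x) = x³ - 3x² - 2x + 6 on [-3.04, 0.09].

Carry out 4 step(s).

f(x) = x³ - 3x² - 2x + 6
Initial interval: [-3.04, 0.09]

Iteration 1:
  c_1 = (-3.040000 + 0.090000)/2 = -1.475000
  f(c_1) = f(-1.475000) = -0.785922
  f(a) × f(c) ≥ 0, new interval: [-1.475000, 0.090000]
Iteration 2:
  c_2 = (-1.475000 + 0.090000)/2 = -0.692500
  f(c_2) = f(-0.692500) = 5.614239
  f(a) × f(c) < 0, new interval: [-1.475000, -0.692500]
Iteration 3:
  c_3 = (-1.475000 + (-0.692500))/2 = -1.083750
  f(c_3) = f(-1.083750) = 3.371078
  f(a) × f(c) < 0, new interval: [-1.475000, -1.083750]
Iteration 4:
  c_4 = (-1.475000 + (-1.083750))/2 = -1.279375
  f(c_4) = f(-1.279375) = 1.554267
  f(a) × f(c) < 0, new interval: [-1.475000, -1.279375]

After 4 iteration(s), the approximation is c_4 = -1.279375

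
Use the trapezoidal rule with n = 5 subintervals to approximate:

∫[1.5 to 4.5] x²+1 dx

f(x) = x²+1
a = 1.5, b = 4.5, n = 5
h = (b - a)/n = 0.600000

Trapezoidal rule: (h/2)[f(x₀) + 2f(x₁) + 2f(x₂) + ... + f(xₙ)]

x_0 = 1.5000, f(x_0) = 3.250000, coefficient = 1
x_1 = 2.1000, f(x_1) = 5.410000, coefficient = 2
x_2 = 2.7000, f(x_2) = 8.290000, coefficient = 2
x_3 = 3.3000, f(x_3) = 11.890000, coefficient = 2
x_4 = 3.9000, f(x_4) = 16.210000, coefficient = 2
x_5 = 4.5000, f(x_5) = 21.250000, coefficient = 1

I ≈ (0.600000/2) × 108.100000 = 32.430000
Exact value: 32.250000
Error: 0.180000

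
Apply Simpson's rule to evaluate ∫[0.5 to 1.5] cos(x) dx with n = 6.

f(x) = cos(x)
a = 0.5, b = 1.5, n = 6
h = (b - a)/n = 0.166667

Simpson's rule: (h/3)[f(x₀) + 4f(x₁) + 2f(x₂) + ... + f(xₙ)]

x_0 = 0.5000, f(x_0) = 0.877583, coefficient = 1
x_1 = 0.6667, f(x_1) = 0.785887, coefficient = 4
x_2 = 0.8333, f(x_2) = 0.672412, coefficient = 2
x_3 = 1.0000, f(x_3) = 0.540302, coefficient = 4
x_4 = 1.1667, f(x_4) = 0.393219, coefficient = 2
x_5 = 1.3333, f(x_5) = 0.235238, coefficient = 4
x_6 = 1.5000, f(x_6) = 0.070737, coefficient = 1

I ≈ (0.166667/3) × 9.325290 = 0.518072
Exact value: 0.518069
Error: 0.000002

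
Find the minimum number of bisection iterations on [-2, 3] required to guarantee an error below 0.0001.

We need (b-a)/2^n ≤ 0.0001
(3 - (-2))/2^n ≤ 0.0001
5/2^n ≤ 0.0001
2^n ≥ 50000
n ≥ log₂(50000) = 15.61
n ≥ 16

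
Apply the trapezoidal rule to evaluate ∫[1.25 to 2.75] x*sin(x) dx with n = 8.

f(x) = x*sin(x)
a = 1.25, b = 2.75, n = 8
h = (b - a)/n = 0.187500

Trapezoidal rule: (h/2)[f(x₀) + 2f(x₁) + 2f(x₂) + ... + f(xₙ)]

x_0 = 1.2500, f(x_0) = 1.186231, coefficient = 1
x_1 = 1.4375, f(x_1) = 1.424748, coefficient = 2
x_2 = 1.6250, f(x_2) = 1.622613, coefficient = 2
x_3 = 1.8125, f(x_3) = 1.759814, coefficient = 2
x_4 = 2.0000, f(x_4) = 1.818595, coefficient = 2
x_5 = 2.1875, f(x_5) = 1.784539, coefficient = 2
x_6 = 2.3750, f(x_6) = 1.647502, coefficient = 2
x_7 = 2.5625, f(x_7) = 1.402366, coefficient = 2
x_8 = 2.7500, f(x_8) = 1.049568, coefficient = 1

I ≈ (0.187500/2) × 25.156153 = 2.358389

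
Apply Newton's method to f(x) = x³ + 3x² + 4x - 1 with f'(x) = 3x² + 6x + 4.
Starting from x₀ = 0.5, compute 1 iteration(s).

f(x) = x³ + 3x² + 4x - 1
f'(x) = 3x² + 6x + 4
x₀ = 0.5

Newton-Raphson formula: x_{n+1} = x_n - f(x_n)/f'(x_n)

Iteration 1:
  f(0.500000) = 1.875000
  f'(0.500000) = 7.750000
  x_1 = 0.500000 - 1.875000/7.750000 = 0.258065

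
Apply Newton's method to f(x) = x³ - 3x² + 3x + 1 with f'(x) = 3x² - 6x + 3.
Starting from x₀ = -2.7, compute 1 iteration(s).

f(x) = x³ - 3x² + 3x + 1
f'(x) = 3x² - 6x + 3
x₀ = -2.7

Newton-Raphson formula: x_{n+1} = x_n - f(x_n)/f'(x_n)

Iteration 1:
  f(-2.700000) = -48.653000
  f'(-2.700000) = 41.070000
  x_1 = -2.700000 - (-48.653000)/41.070000 = -1.515364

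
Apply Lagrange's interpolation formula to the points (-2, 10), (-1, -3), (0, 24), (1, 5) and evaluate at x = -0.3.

Lagrange interpolation formula:
P(x) = Σ yᵢ × Lᵢ(x)
where Lᵢ(x) = Π_{j≠i} (x - xⱼ)/(xᵢ - xⱼ)

L_0(-0.3) = (-0.3 - (-1))/(-2 - (-1)) × (-0.3 - 0)/(-2 - 0) × (-0.3 - 1)/(-2 - 1) = -0.045500
L_1(-0.3) = (-0.3 - (-2))/(-1 - (-2)) × (-0.3 - 0)/(-1 - 0) × (-0.3 - 1)/(-1 - 1) = 0.331500
L_2(-0.3) = (-0.3 - (-2))/(0 - (-2)) × (-0.3 - (-1))/(0 - (-1)) × (-0.3 - 1)/(0 - 1) = 0.773500
L_3(-0.3) = (-0.3 - (-2))/(1 - (-2)) × (-0.3 - (-1))/(1 - (-1)) × (-0.3 - 0)/(1 - 0) = -0.059500

P(-0.3) = 10×L_0(-0.3) + (-3)×L_1(-0.3) + 24×L_2(-0.3) + 5×L_3(-0.3)
P(-0.3) = 16.817000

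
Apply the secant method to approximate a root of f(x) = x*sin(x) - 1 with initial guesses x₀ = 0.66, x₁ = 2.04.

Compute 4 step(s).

f(x) = x*sin(x) - 1
x₀ = 0.66, x₁ = 2.04

Secant formula: x_{n+1} = x_n - f(x_n)(x_n - x_{n-1})/(f(x_n) - f(x_{n-1}))

Iteration 1:
  f(0.660000) = -0.595343
  f(2.040000) = 0.819534
  x_2 = 2.040000 - 0.819534×(2.040000 - 0.660000)/(0.819534 - (-0.595343))
       = 1.240667
Iteration 2:
  f(2.040000) = 0.819534
  f(1.240667) = 0.173672
  x_3 = 1.240667 - 0.173672×(1.240667 - 2.040000)/(0.173672 - 0.819534)
       = 1.025727
Iteration 3:
  f(1.240667) = 0.173672
  f(1.025727) = -0.122909
  x_4 = 1.025727 - (-0.122909)×(1.025727 - 1.240667)/(-0.122909 - 0.173672)
       = 1.114803
Iteration 4:
  f(1.025727) = -0.122909
  f(1.114803) = 0.000897
  x_5 = 1.114803 - 0.000897×(1.114803 - 1.025727)/(0.000897 - (-0.122909))
       = 1.114158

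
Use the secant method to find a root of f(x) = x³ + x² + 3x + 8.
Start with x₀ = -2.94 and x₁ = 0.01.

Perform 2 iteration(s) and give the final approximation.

f(x) = x³ + x² + 3x + 8
x₀ = -2.94, x₁ = 0.01

Secant formula: x_{n+1} = x_n - f(x_n)(x_n - x_{n-1})/(f(x_n) - f(x_{n-1}))

Iteration 1:
  f(-2.940000) = -17.588584
  f(0.010000) = 8.030101
  x_2 = 0.010000 - 8.030101×(0.010000 - (-2.940000))/(8.030101 - (-17.588584))
       = -0.914669
Iteration 2:
  f(0.010000) = 8.030101
  f(-0.914669) = 5.327383
  x_3 = -0.914669 - 5.327383×(-0.914669 - 0.010000)/(5.327383 - 8.030101)
       = -2.737303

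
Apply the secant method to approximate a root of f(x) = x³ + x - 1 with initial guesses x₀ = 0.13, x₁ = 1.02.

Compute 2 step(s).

f(x) = x³ + x - 1
x₀ = 0.13, x₁ = 1.02

Secant formula: x_{n+1} = x_n - f(x_n)(x_n - x_{n-1})/(f(x_n) - f(x_{n-1}))

Iteration 1:
  f(0.130000) = -0.867803
  f(1.020000) = 1.081208
  x_2 = 1.020000 - 1.081208×(1.020000 - 0.130000)/(1.081208 - (-0.867803))
       = 0.526275
Iteration 2:
  f(1.020000) = 1.081208
  f(0.526275) = -0.327965
  x_3 = 0.526275 - (-0.327965)×(0.526275 - 1.020000)/(-0.327965 - 1.081208)
       = 0.641183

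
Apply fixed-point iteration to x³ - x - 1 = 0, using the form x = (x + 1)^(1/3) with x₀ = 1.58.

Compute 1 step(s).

Equation: x³ - x - 1 = 0
Fixed-point form: x = (x + 1)^(1/3)
x₀ = 1.58

x_1 = g(1.580000) = 1.371534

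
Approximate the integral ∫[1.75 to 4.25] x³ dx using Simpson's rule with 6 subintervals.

f(x) = x³
a = 1.75, b = 4.25, n = 6
h = (b - a)/n = 0.416667

Simpson's rule: (h/3)[f(x₀) + 4f(x₁) + 2f(x₂) + ... + f(xₙ)]

x_0 = 1.7500, f(x_0) = 5.359375, coefficient = 1
x_1 = 2.1667, f(x_1) = 10.171296, coefficient = 4
x_2 = 2.5833, f(x_2) = 17.240162, coefficient = 2
x_3 = 3.0000, f(x_3) = 27.000000, coefficient = 4
x_4 = 3.4167, f(x_4) = 39.884838, coefficient = 2
x_5 = 3.8333, f(x_5) = 56.328704, coefficient = 4
x_6 = 4.2500, f(x_6) = 76.765625, coefficient = 1

I ≈ (0.416667/3) × 570.375000 = 79.218750
Exact value: 79.218750
Error: 0.000000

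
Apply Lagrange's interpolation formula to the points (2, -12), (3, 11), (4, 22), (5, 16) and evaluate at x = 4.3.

Lagrange interpolation formula:
P(x) = Σ yᵢ × Lᵢ(x)
where Lᵢ(x) = Π_{j≠i} (x - xⱼ)/(xᵢ - xⱼ)

L_0(4.3) = (4.3 - 3)/(2 - 3) × (4.3 - 4)/(2 - 4) × (4.3 - 5)/(2 - 5) = 0.045500
L_1(4.3) = (4.3 - 2)/(3 - 2) × (4.3 - 4)/(3 - 4) × (4.3 - 5)/(3 - 5) = -0.241500
L_2(4.3) = (4.3 - 2)/(4 - 2) × (4.3 - 3)/(4 - 3) × (4.3 - 5)/(4 - 5) = 1.046500
L_3(4.3) = (4.3 - 2)/(5 - 2) × (4.3 - 3)/(5 - 3) × (4.3 - 4)/(5 - 4) = 0.149500

P(4.3) = (-12)×L_0(4.3) + 11×L_1(4.3) + 22×L_2(4.3) + 16×L_3(4.3)
P(4.3) = 22.212500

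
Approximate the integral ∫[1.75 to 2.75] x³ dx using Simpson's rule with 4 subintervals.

f(x) = x³
a = 1.75, b = 2.75, n = 4
h = (b - a)/n = 0.250000

Simpson's rule: (h/3)[f(x₀) + 4f(x₁) + 2f(x₂) + ... + f(xₙ)]

x_0 = 1.7500, f(x_0) = 5.359375, coefficient = 1
x_1 = 2.0000, f(x_1) = 8.000000, coefficient = 4
x_2 = 2.2500, f(x_2) = 11.390625, coefficient = 2
x_3 = 2.5000, f(x_3) = 15.625000, coefficient = 4
x_4 = 2.7500, f(x_4) = 20.796875, coefficient = 1

I ≈ (0.250000/3) × 143.437500 = 11.953125
Exact value: 11.953125
Error: 0.000000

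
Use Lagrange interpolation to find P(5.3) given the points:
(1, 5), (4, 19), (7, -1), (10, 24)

Lagrange interpolation formula:
P(x) = Σ yᵢ × Lᵢ(x)
where Lᵢ(x) = Π_{j≠i} (x - xⱼ)/(xᵢ - xⱼ)

L_0(5.3) = (5.3 - 4)/(1 - 4) × (5.3 - 7)/(1 - 7) × (5.3 - 10)/(1 - 10) = -0.064117
L_1(5.3) = (5.3 - 1)/(4 - 1) × (5.3 - 7)/(4 - 7) × (5.3 - 10)/(4 - 10) = 0.636241
L_2(5.3) = (5.3 - 1)/(7 - 1) × (5.3 - 4)/(7 - 4) × (5.3 - 10)/(7 - 10) = 0.486537
L_3(5.3) = (5.3 - 1)/(10 - 1) × (5.3 - 4)/(10 - 4) × (5.3 - 7)/(10 - 7) = -0.058660

P(5.3) = 5×L_0(5.3) + 19×L_1(5.3) + (-1)×L_2(5.3) + 24×L_3(5.3)
P(5.3) = 9.873599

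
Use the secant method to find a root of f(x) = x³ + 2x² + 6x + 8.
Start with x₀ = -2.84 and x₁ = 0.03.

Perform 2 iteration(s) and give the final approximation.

f(x) = x³ + 2x² + 6x + 8
x₀ = -2.84, x₁ = 0.03

Secant formula: x_{n+1} = x_n - f(x_n)(x_n - x_{n-1})/(f(x_n) - f(x_{n-1}))

Iteration 1:
  f(-2.840000) = -15.815104
  f(0.030000) = 8.181827
  x_2 = 0.030000 - 8.181827×(0.030000 - (-2.840000))/(8.181827 - (-15.815104))
       = -0.948535
Iteration 2:
  f(0.030000) = 8.181827
  f(-0.948535) = 3.254811
  x_3 = -0.948535 - 3.254811×(-0.948535 - 0.030000)/(3.254811 - 8.181827)
       = -1.594961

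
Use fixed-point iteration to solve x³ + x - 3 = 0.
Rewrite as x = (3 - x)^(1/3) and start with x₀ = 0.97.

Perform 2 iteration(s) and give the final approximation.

Equation: x³ + x - 3 = 0
Fixed-point form: x = (3 - x)^(1/3)
x₀ = 0.97

x_1 = g(0.970000) = 1.266189
x_2 = g(1.266189) = 1.201344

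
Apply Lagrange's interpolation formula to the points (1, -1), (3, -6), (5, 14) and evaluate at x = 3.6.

Lagrange interpolation formula:
P(x) = Σ yᵢ × Lᵢ(x)
where Lᵢ(x) = Π_{j≠i} (x - xⱼ)/(xᵢ - xⱼ)

L_0(3.6) = (3.6 - 3)/(1 - 3) × (3.6 - 5)/(1 - 5) = -0.105000
L_1(3.6) = (3.6 - 1)/(3 - 1) × (3.6 - 5)/(3 - 5) = 0.910000
L_2(3.6) = (3.6 - 1)/(5 - 1) × (3.6 - 3)/(5 - 3) = 0.195000

P(3.6) = (-1)×L_0(3.6) + (-6)×L_1(3.6) + 14×L_2(3.6)
P(3.6) = -2.625000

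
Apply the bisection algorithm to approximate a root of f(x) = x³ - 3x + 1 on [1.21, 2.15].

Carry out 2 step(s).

f(x) = x³ - 3x + 1
Initial interval: [1.21, 2.15]

Iteration 1:
  c_1 = (1.210000 + 2.150000)/2 = 1.680000
  f(c_1) = f(1.680000) = 0.701632
  f(a) × f(c) < 0, new interval: [1.210000, 1.680000]
Iteration 2:
  c_2 = (1.210000 + 1.680000)/2 = 1.445000
  f(c_2) = f(1.445000) = -0.317804
  f(a) × f(c) ≥ 0, new interval: [1.445000, 1.680000]

After 2 iteration(s), the approximation is c_2 = 1.445000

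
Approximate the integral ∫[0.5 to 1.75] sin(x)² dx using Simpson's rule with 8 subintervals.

f(x) = sin(x)²
a = 0.5, b = 1.75, n = 8
h = (b - a)/n = 0.156250

Simpson's rule: (h/3)[f(x₀) + 4f(x₁) + 2f(x₂) + ... + f(xₙ)]

x_0 = 0.5000, f(x_0) = 0.229849, coefficient = 1
x_1 = 0.6562, f(x_1) = 0.372283, coefficient = 4
x_2 = 0.8125, f(x_2) = 0.527089, coefficient = 2
x_3 = 0.9688, f(x_3) = 0.679270, coefficient = 4
x_4 = 1.1250, f(x_4) = 0.814087, coefficient = 2
x_5 = 1.2812, f(x_5) = 0.918480, coefficient = 4
x_6 = 1.4375, f(x_6) = 0.982337, coefficient = 2
x_7 = 1.5938, f(x_7) = 0.999473, coefficient = 4
x_8 = 1.7500, f(x_8) = 0.968228, coefficient = 1

I ≈ (0.156250/3) × 17.723127 = 0.923080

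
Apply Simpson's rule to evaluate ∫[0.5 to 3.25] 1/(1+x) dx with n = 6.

f(x) = 1/(1+x)
a = 0.5, b = 3.25, n = 6
h = (b - a)/n = 0.458333

Simpson's rule: (h/3)[f(x₀) + 4f(x₁) + 2f(x₂) + ... + f(xₙ)]

x_0 = 0.5000, f(x_0) = 0.666667, coefficient = 1
x_1 = 0.9583, f(x_1) = 0.510638, coefficient = 4
x_2 = 1.4167, f(x_2) = 0.413793, coefficient = 2
x_3 = 1.8750, f(x_3) = 0.347826, coefficient = 4
x_4 = 2.3333, f(x_4) = 0.300000, coefficient = 2
x_5 = 2.7917, f(x_5) = 0.263736, coefficient = 4
x_6 = 3.2500, f(x_6) = 0.235294, coefficient = 1

I ≈ (0.458333/3) × 6.818350 = 1.041692
Exact value: 1.041454
Error: 0.000238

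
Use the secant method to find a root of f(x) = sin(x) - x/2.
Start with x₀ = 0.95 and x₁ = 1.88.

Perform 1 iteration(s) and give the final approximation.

f(x) = sin(x) - x/2
x₀ = 0.95, x₁ = 1.88

Secant formula: x_{n+1} = x_n - f(x_n)(x_n - x_{n-1})/(f(x_n) - f(x_{n-1}))

Iteration 1:
  f(0.950000) = 0.338416
  f(1.880000) = 0.012576
  x_2 = 1.880000 - 0.012576×(1.880000 - 0.950000)/(0.012576 - 0.338416)
       = 1.915895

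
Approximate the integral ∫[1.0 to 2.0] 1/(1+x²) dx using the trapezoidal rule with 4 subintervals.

f(x) = 1/(1+x²)
a = 1.0, b = 2.0, n = 4
h = (b - a)/n = 0.250000

Trapezoidal rule: (h/2)[f(x₀) + 2f(x₁) + 2f(x₂) + ... + f(xₙ)]

x_0 = 1.0000, f(x_0) = 0.500000, coefficient = 1
x_1 = 1.2500, f(x_1) = 0.390244, coefficient = 2
x_2 = 1.5000, f(x_2) = 0.307692, coefficient = 2
x_3 = 1.7500, f(x_3) = 0.246154, coefficient = 2
x_4 = 2.0000, f(x_4) = 0.200000, coefficient = 1

I ≈ (0.250000/2) × 2.588180 = 0.323523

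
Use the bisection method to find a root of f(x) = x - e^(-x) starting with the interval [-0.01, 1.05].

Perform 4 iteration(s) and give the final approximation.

f(x) = x - e^(-x)
Initial interval: [-0.01, 1.05]

Iteration 1:
  c_1 = (-0.010000 + 1.050000)/2 = 0.520000
  f(c_1) = f(0.520000) = -0.074521
  f(a) × f(c) ≥ 0, new interval: [0.520000, 1.050000]
Iteration 2:
  c_2 = (0.520000 + 1.050000)/2 = 0.785000
  f(c_2) = f(0.785000) = 0.328880
  f(a) × f(c) < 0, new interval: [0.520000, 0.785000]
Iteration 3:
  c_3 = (0.520000 + 0.785000)/2 = 0.652500
  f(c_3) = f(0.652500) = 0.131758
  f(a) × f(c) < 0, new interval: [0.520000, 0.652500]
Iteration 4:
  c_4 = (0.520000 + 0.652500)/2 = 0.586250
  f(c_4) = f(0.586250) = 0.029840
  f(a) × f(c) < 0, new interval: [0.520000, 0.586250]

After 4 iteration(s), the approximation is c_4 = 0.586250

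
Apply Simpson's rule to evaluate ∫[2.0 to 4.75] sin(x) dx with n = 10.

f(x) = sin(x)
a = 2.0, b = 4.75, n = 10
h = (b - a)/n = 0.275000

Simpson's rule: (h/3)[f(x₀) + 4f(x₁) + 2f(x₂) + ... + f(xₙ)]

x_0 = 2.0000, f(x_0) = 0.909297, coefficient = 1
x_1 = 2.2750, f(x_1) = 0.762127, coefficient = 4
x_2 = 2.5500, f(x_2) = 0.557684, coefficient = 2
x_3 = 2.8250, f(x_3) = 0.311330, coefficient = 4
x_4 = 3.1000, f(x_4) = 0.041581, coefficient = 2
x_5 = 3.3750, f(x_5) = -0.231294, coefficient = 4
x_6 = 3.6500, f(x_6) = -0.486787, coefficient = 2
x_7 = 3.9250, f(x_7) = -0.705698, coefficient = 4
x_8 = 4.2000, f(x_8) = -0.871576, coefficient = 2
x_9 = 4.4750, f(x_9) = -0.971955, coefficient = 4
x_10 = 4.7500, f(x_10) = -0.999293, coefficient = 1

I ≈ (0.275000/3) × -4.950148 = -0.453764
Exact value: -0.453749
Error: 0.000015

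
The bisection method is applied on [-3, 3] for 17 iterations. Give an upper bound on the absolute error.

Bisection error bound: |error| ≤ (b-a)/2^n
|error| ≤ (3 - (-3))/2^17 = 6/2^17
|error| ≤ 0.0000457764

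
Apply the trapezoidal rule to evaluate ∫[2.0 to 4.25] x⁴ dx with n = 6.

f(x) = x⁴
a = 2.0, b = 4.25, n = 6
h = (b - a)/n = 0.375000

Trapezoidal rule: (h/2)[f(x₀) + 2f(x₁) + 2f(x₂) + ... + f(xₙ)]

x_0 = 2.0000, f(x_0) = 16.000000, coefficient = 1
x_1 = 2.3750, f(x_1) = 31.816650, coefficient = 2
x_2 = 2.7500, f(x_2) = 57.191406, coefficient = 2
x_3 = 3.1250, f(x_3) = 95.367432, coefficient = 2
x_4 = 3.5000, f(x_4) = 150.062500, coefficient = 2
x_5 = 3.8750, f(x_5) = 225.468994, coefficient = 2
x_6 = 4.2500, f(x_6) = 326.253906, coefficient = 1

I ≈ (0.375000/2) × 1462.067871 = 274.137726
Exact value: 270.915820
Error: 3.221906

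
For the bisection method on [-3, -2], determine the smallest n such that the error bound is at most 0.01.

We need (b-a)/2^n ≤ 0.01
(-2 - (-3))/2^n ≤ 0.01
1/2^n ≤ 0.01
2^n ≥ 100
n ≥ log₂(100) = 6.64
n ≥ 7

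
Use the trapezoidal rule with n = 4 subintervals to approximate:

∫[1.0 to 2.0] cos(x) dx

f(x) = cos(x)
a = 1.0, b = 2.0, n = 4
h = (b - a)/n = 0.250000

Trapezoidal rule: (h/2)[f(x₀) + 2f(x₁) + 2f(x₂) + ... + f(xₙ)]

x_0 = 1.0000, f(x_0) = 0.540302, coefficient = 1
x_1 = 1.2500, f(x_1) = 0.315322, coefficient = 2
x_2 = 1.5000, f(x_2) = 0.070737, coefficient = 2
x_3 = 1.7500, f(x_3) = -0.178246, coefficient = 2
x_4 = 2.0000, f(x_4) = -0.416147, coefficient = 1

I ≈ (0.250000/2) × 0.539782 = 0.067473
Exact value: 0.067826
Error: 0.000354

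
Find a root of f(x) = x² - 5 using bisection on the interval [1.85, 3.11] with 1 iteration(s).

f(x) = x² - 5
Initial interval: [1.85, 3.11]

Iteration 1:
  c_1 = (1.850000 + 3.110000)/2 = 2.480000
  f(c_1) = f(2.480000) = 1.150400
  f(a) × f(c) < 0, new interval: [1.850000, 2.480000]

After 1 iteration(s), the approximation is c_1 = 2.480000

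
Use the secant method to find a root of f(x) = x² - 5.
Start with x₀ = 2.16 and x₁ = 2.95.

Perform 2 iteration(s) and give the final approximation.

f(x) = x² - 5
x₀ = 2.16, x₁ = 2.95

Secant formula: x_{n+1} = x_n - f(x_n)(x_n - x_{n-1})/(f(x_n) - f(x_{n-1}))

Iteration 1:
  f(2.160000) = -0.334400
  f(2.950000) = 3.702500
  x_2 = 2.950000 - 3.702500×(2.950000 - 2.160000)/(3.702500 - (-0.334400))
       = 2.225440
Iteration 2:
  f(2.950000) = 3.702500
  f(2.225440) = -0.047415
  x_3 = 2.225440 - (-0.047415)×(2.225440 - 2.950000)/(-0.047415 - 3.702500)
       = 2.234602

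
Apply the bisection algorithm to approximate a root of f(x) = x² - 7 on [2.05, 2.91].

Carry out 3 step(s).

f(x) = x² - 7
Initial interval: [2.05, 2.91]

Iteration 1:
  c_1 = (2.050000 + 2.910000)/2 = 2.480000
  f(c_1) = f(2.480000) = -0.849600
  f(a) × f(c) ≥ 0, new interval: [2.480000, 2.910000]
Iteration 2:
  c_2 = (2.480000 + 2.910000)/2 = 2.695000
  f(c_2) = f(2.695000) = 0.263025
  f(a) × f(c) < 0, new interval: [2.480000, 2.695000]
Iteration 3:
  c_3 = (2.480000 + 2.695000)/2 = 2.587500
  f(c_3) = f(2.587500) = -0.304844
  f(a) × f(c) ≥ 0, new interval: [2.587500, 2.695000]

After 3 iteration(s), the approximation is c_3 = 2.587500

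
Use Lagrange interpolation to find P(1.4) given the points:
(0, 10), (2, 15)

Lagrange interpolation formula:
P(x) = Σ yᵢ × Lᵢ(x)
where Lᵢ(x) = Π_{j≠i} (x - xⱼ)/(xᵢ - xⱼ)

L_0(1.4) = (1.4 - 2)/(0 - 2) = 0.300000
L_1(1.4) = (1.4 - 0)/(2 - 0) = 0.700000

P(1.4) = 10×L_0(1.4) + 15×L_1(1.4)
P(1.4) = 13.500000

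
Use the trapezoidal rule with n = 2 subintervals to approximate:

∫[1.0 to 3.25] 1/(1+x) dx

f(x) = 1/(1+x)
a = 1.0, b = 3.25, n = 2
h = (b - a)/n = 1.125000

Trapezoidal rule: (h/2)[f(x₀) + 2f(x₁) + 2f(x₂) + ... + f(xₙ)]

x_0 = 1.0000, f(x_0) = 0.500000, coefficient = 1
x_1 = 2.1250, f(x_1) = 0.320000, coefficient = 2
x_2 = 3.2500, f(x_2) = 0.235294, coefficient = 1

I ≈ (1.125000/2) × 1.375294 = 0.773603
Exact value: 0.753772
Error: 0.019831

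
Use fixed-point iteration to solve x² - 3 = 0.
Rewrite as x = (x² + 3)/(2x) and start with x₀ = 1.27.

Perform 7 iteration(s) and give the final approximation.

Equation: x² - 3 = 0
Fixed-point form: x = (x² + 3)/(2x)
x₀ = 1.27

x_1 = g(1.270000) = 1.816102
x_2 = g(1.816102) = 1.733996
x_3 = g(1.733996) = 1.732052
x_4 = g(1.732052) = 1.732051
x_5 = g(1.732051) = 1.732051
x_6 = g(1.732051) = 1.732051
x_7 = g(1.732051) = 1.732051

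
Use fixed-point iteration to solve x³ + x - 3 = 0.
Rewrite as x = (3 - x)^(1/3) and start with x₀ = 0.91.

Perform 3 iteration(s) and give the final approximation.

Equation: x³ + x - 3 = 0
Fixed-point form: x = (3 - x)^(1/3)
x₀ = 0.91

x_1 = g(0.910000) = 1.278543
x_2 = g(1.278543) = 1.198483
x_3 = g(1.198483) = 1.216782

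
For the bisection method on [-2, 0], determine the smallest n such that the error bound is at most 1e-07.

We need (b-a)/2^n ≤ 1e-07
(0 - (-2))/2^n ≤ 1e-07
2/2^n ≤ 1e-07
2^n ≥ 20000000
n ≥ log₂(20000000) = 24.25
n ≥ 25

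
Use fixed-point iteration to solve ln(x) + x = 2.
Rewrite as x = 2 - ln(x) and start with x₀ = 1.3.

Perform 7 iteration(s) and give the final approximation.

Equation: ln(x) + x = 2
Fixed-point form: x = 2 - ln(x)
x₀ = 1.3

x_1 = g(1.300000) = 1.737636
x_2 = g(1.737636) = 1.447475
x_3 = g(1.447475) = 1.630180
x_4 = g(1.630180) = 1.511310
x_5 = g(1.511310) = 1.587023
x_6 = g(1.587023) = 1.538140
x_7 = g(1.538140) = 1.569426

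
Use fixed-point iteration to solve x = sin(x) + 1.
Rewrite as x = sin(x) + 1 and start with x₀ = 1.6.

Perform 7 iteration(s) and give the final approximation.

Equation: x = sin(x) + 1
Fixed-point form: x = sin(x) + 1
x₀ = 1.6

x_1 = g(1.600000) = 1.999574
x_2 = g(1.999574) = 1.909475
x_3 = g(1.909475) = 1.943195
x_4 = g(1.943195) = 1.931457
x_5 = g(1.931457) = 1.935664
x_6 = g(1.935664) = 1.934171
x_7 = g(1.934171) = 1.934703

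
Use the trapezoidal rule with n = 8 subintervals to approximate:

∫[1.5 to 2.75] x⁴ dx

f(x) = x⁴
a = 1.5, b = 2.75, n = 8
h = (b - a)/n = 0.156250

Trapezoidal rule: (h/2)[f(x₀) + 2f(x₁) + 2f(x₂) + ... + f(xₙ)]

x_0 = 1.5000, f(x_0) = 5.062500, coefficient = 1
x_1 = 1.6562, f(x_1) = 7.524949, coefficient = 2
x_2 = 1.8125, f(x_2) = 10.792252, coefficient = 2
x_3 = 1.9688, f(x_3) = 15.023194, coefficient = 2
x_4 = 2.1250, f(x_4) = 20.390869, coefficient = 2
x_5 = 2.2812, f(x_5) = 27.082673, coefficient = 2
x_6 = 2.4375, f(x_6) = 35.300308, coefficient = 2
x_7 = 2.5938, f(x_7) = 45.259782, coefficient = 2
x_8 = 2.7500, f(x_8) = 57.191406, coefficient = 1

I ≈ (0.156250/2) × 385.001961 = 30.078278
Exact value: 29.936523
Error: 0.141755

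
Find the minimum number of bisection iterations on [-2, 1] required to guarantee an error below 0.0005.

We need (b-a)/2^n ≤ 0.0005
(1 - (-2))/2^n ≤ 0.0005
3/2^n ≤ 0.0005
2^n ≥ 6000
n ≥ log₂(6000) = 12.55
n ≥ 13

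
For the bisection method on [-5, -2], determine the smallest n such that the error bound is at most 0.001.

We need (b-a)/2^n ≤ 0.001
(-2 - (-5))/2^n ≤ 0.001
3/2^n ≤ 0.001
2^n ≥ 3000
n ≥ log₂(3000) = 11.55
n ≥ 12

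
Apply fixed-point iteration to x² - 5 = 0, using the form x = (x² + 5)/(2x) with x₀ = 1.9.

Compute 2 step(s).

Equation: x² - 5 = 0
Fixed-point form: x = (x² + 5)/(2x)
x₀ = 1.9

x_1 = g(1.900000) = 2.265789
x_2 = g(2.265789) = 2.236263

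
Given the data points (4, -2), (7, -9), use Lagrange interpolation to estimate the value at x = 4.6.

Lagrange interpolation formula:
P(x) = Σ yᵢ × Lᵢ(x)
where Lᵢ(x) = Π_{j≠i} (x - xⱼ)/(xᵢ - xⱼ)

L_0(4.6) = (4.6 - 7)/(4 - 7) = 0.800000
L_1(4.6) = (4.6 - 4)/(7 - 4) = 0.200000

P(4.6) = (-2)×L_0(4.6) + (-9)×L_1(4.6)
P(4.6) = -3.400000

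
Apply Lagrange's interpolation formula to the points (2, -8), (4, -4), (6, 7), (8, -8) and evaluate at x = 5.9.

Lagrange interpolation formula:
P(x) = Σ yᵢ × Lᵢ(x)
where Lᵢ(x) = Π_{j≠i} (x - xⱼ)/(xᵢ - xⱼ)

L_0(5.9) = (5.9 - 4)/(2 - 4) × (5.9 - 6)/(2 - 6) × (5.9 - 8)/(2 - 8) = -0.008312
L_1(5.9) = (5.9 - 2)/(4 - 2) × (5.9 - 6)/(4 - 6) × (5.9 - 8)/(4 - 8) = 0.051187
L_2(5.9) = (5.9 - 2)/(6 - 2) × (5.9 - 4)/(6 - 4) × (5.9 - 8)/(6 - 8) = 0.972563
L_3(5.9) = (5.9 - 2)/(8 - 2) × (5.9 - 4)/(8 - 4) × (5.9 - 6)/(8 - 6) = -0.015437

P(5.9) = (-8)×L_0(5.9) + (-4)×L_1(5.9) + 7×L_2(5.9) + (-8)×L_3(5.9)
P(5.9) = 6.793188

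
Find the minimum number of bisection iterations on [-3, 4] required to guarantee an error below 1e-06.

We need (b-a)/2^n ≤ 1e-06
(4 - (-3))/2^n ≤ 1e-06
7/2^n ≤ 1e-06
2^n ≥ 7000000
n ≥ log₂(7000000) = 22.74
n ≥ 23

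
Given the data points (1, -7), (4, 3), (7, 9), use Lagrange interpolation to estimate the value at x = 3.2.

Lagrange interpolation formula:
P(x) = Σ yᵢ × Lᵢ(x)
where Lᵢ(x) = Π_{j≠i} (x - xⱼ)/(xᵢ - xⱼ)

L_0(3.2) = (3.2 - 4)/(1 - 4) × (3.2 - 7)/(1 - 7) = 0.168889
L_1(3.2) = (3.2 - 1)/(4 - 1) × (3.2 - 7)/(4 - 7) = 0.928889
L_2(3.2) = (3.2 - 1)/(7 - 1) × (3.2 - 4)/(7 - 4) = -0.097778

P(3.2) = (-7)×L_0(3.2) + 3×L_1(3.2) + 9×L_2(3.2)
P(3.2) = 0.724444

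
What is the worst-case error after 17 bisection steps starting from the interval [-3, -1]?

Bisection error bound: |error| ≤ (b-a)/2^n
|error| ≤ (-1 - (-3))/2^17 = 2/2^17
|error| ≤ 0.0000152588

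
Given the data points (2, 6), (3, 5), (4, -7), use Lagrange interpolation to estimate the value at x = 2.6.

Lagrange interpolation formula:
P(x) = Σ yᵢ × Lᵢ(x)
where Lᵢ(x) = Π_{j≠i} (x - xⱼ)/(xᵢ - xⱼ)

L_0(2.6) = (2.6 - 3)/(2 - 3) × (2.6 - 4)/(2 - 4) = 0.280000
L_1(2.6) = (2.6 - 2)/(3 - 2) × (2.6 - 4)/(3 - 4) = 0.840000
L_2(2.6) = (2.6 - 2)/(4 - 2) × (2.6 - 3)/(4 - 3) = -0.120000

P(2.6) = 6×L_0(2.6) + 5×L_1(2.6) + (-7)×L_2(2.6)
P(2.6) = 6.720000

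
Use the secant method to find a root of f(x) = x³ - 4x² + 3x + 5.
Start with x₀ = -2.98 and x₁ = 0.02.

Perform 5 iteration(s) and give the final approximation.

f(x) = x³ - 4x² + 3x + 5
x₀ = -2.98, x₁ = 0.02

Secant formula: x_{n+1} = x_n - f(x_n)(x_n - x_{n-1})/(f(x_n) - f(x_{n-1}))

Iteration 1:
  f(-2.980000) = -65.925192
  f(0.020000) = 5.058408
  x_2 = 0.020000 - 5.058408×(0.020000 - (-2.980000))/(5.058408 - (-65.925192))
       = -0.193785
Iteration 2:
  f(0.020000) = 5.058408
  f(-0.193785) = 4.261158
  x_3 = -0.193785 - 4.261158×(-0.193785 - 0.020000)/(4.261158 - 5.058408)
       = -1.336426
Iteration 3:
  f(-0.193785) = 4.261158
  f(-1.336426) = -8.540327
  x_4 = -1.336426 - (-8.540327)×(-1.336426 - (-0.193785))/(-8.540327 - 4.261158)
       = -0.574130
Iteration 4:
  f(-1.336426) = -8.540327
  f(-0.574130) = 1.769865
  x_5 = -0.574130 - 1.769865×(-0.574130 - (-1.336426))/(1.769865 - (-8.540327))
       = -0.704987
Iteration 5:
  f(-0.574130) = 1.769865
  f(-0.704987) = 0.546632
  x_6 = -0.704987 - 0.546632×(-0.704987 - (-0.574130))/(0.546632 - 1.769865)
       = -0.763463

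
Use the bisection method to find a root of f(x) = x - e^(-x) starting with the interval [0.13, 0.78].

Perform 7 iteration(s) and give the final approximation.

f(x) = x - e^(-x)
Initial interval: [0.13, 0.78]

Iteration 1:
  c_1 = (0.130000 + 0.780000)/2 = 0.455000
  f(c_1) = f(0.455000) = -0.179448
  f(a) × f(c) ≥ 0, new interval: [0.455000, 0.780000]
Iteration 2:
  c_2 = (0.455000 + 0.780000)/2 = 0.617500
  f(c_2) = f(0.617500) = 0.078209
  f(a) × f(c) < 0, new interval: [0.455000, 0.617500]
Iteration 3:
  c_3 = (0.455000 + 0.617500)/2 = 0.536250
  f(c_3) = f(0.536250) = -0.048688
  f(a) × f(c) ≥ 0, new interval: [0.536250, 0.617500]
Iteration 4:
  c_4 = (0.536250 + 0.617500)/2 = 0.576875
  f(c_4) = f(0.576875) = 0.015224
  f(a) × f(c) < 0, new interval: [0.536250, 0.576875]
Iteration 5:
  c_5 = (0.536250 + 0.576875)/2 = 0.556563
  f(c_5) = f(0.556563) = -0.016613
  f(a) × f(c) ≥ 0, new interval: [0.556563, 0.576875]
Iteration 6:
  c_6 = (0.556563 + 0.576875)/2 = 0.566719
  f(c_6) = f(0.566719) = -0.000665
  f(a) × f(c) ≥ 0, new interval: [0.566719, 0.576875]
Iteration 7:
  c_7 = (0.566719 + 0.576875)/2 = 0.571797
  f(c_7) = f(0.571797) = 0.007287
  f(a) × f(c) < 0, new interval: [0.566719, 0.571797]

After 7 iteration(s), the approximation is c_7 = 0.571797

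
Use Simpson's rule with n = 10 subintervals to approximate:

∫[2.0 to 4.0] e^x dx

f(x) = e^x
a = 2.0, b = 4.0, n = 10
h = (b - a)/n = 0.200000

Simpson's rule: (h/3)[f(x₀) + 4f(x₁) + 2f(x₂) + ... + f(xₙ)]

x_0 = 2.0000, f(x_0) = 7.389056, coefficient = 1
x_1 = 2.2000, f(x_1) = 9.025013, coefficient = 4
x_2 = 2.4000, f(x_2) = 11.023176, coefficient = 2
x_3 = 2.6000, f(x_3) = 13.463738, coefficient = 4
x_4 = 2.8000, f(x_4) = 16.444647, coefficient = 2
x_5 = 3.0000, f(x_5) = 20.085537, coefficient = 4
x_6 = 3.2000, f(x_6) = 24.532530, coefficient = 2
x_7 = 3.4000, f(x_7) = 29.964100, coefficient = 4
x_8 = 3.6000, f(x_8) = 36.598234, coefficient = 2
x_9 = 3.8000, f(x_9) = 44.701184, coefficient = 4
x_10 = 4.0000, f(x_10) = 54.598150, coefficient = 1

I ≈ (0.200000/3) × 708.142674 = 47.209512
Exact value: 47.209094
Error: 0.000418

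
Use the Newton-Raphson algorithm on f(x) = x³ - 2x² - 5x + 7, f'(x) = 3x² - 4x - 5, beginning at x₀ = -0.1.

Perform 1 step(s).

f(x) = x³ - 2x² - 5x + 7
f'(x) = 3x² - 4x - 5
x₀ = -0.1

Newton-Raphson formula: x_{n+1} = x_n - f(x_n)/f'(x_n)

Iteration 1:
  f(-0.100000) = 7.479000
  f'(-0.100000) = -4.570000
  x_1 = -0.100000 - 7.479000/(-4.570000) = 1.536543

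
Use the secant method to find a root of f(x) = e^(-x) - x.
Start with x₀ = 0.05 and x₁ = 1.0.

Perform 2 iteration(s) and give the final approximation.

f(x) = e^(-x) - x
x₀ = 0.05, x₁ = 1.0

Secant formula: x_{n+1} = x_n - f(x_n)(x_n - x_{n-1})/(f(x_n) - f(x_{n-1}))

Iteration 1:
  f(0.050000) = 0.901229
  f(1.000000) = -0.632121
  x_2 = 1.000000 - (-0.632121)×(1.000000 - 0.050000)/(-0.632121 - 0.901229)
       = 0.608364
Iteration 2:
  f(1.000000) = -0.632121
  f(0.608364) = -0.064124
  x_3 = 0.608364 - (-0.064124)×(0.608364 - 1.000000)/(-0.064124 - (-0.632121))
       = 0.564151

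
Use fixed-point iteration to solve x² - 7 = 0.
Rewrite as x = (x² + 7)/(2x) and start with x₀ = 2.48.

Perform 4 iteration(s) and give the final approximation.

Equation: x² - 7 = 0
Fixed-point form: x = (x² + 7)/(2x)
x₀ = 2.48

x_1 = g(2.480000) = 2.651290
x_2 = g(2.651290) = 2.645757
x_3 = g(2.645757) = 2.645751
x_4 = g(2.645751) = 2.645751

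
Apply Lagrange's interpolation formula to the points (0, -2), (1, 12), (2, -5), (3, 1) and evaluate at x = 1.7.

Lagrange interpolation formula:
P(x) = Σ yᵢ × Lᵢ(x)
where Lᵢ(x) = Π_{j≠i} (x - xⱼ)/(xᵢ - xⱼ)

L_0(1.7) = (1.7 - 1)/(0 - 1) × (1.7 - 2)/(0 - 2) × (1.7 - 3)/(0 - 3) = -0.045500
L_1(1.7) = (1.7 - 0)/(1 - 0) × (1.7 - 2)/(1 - 2) × (1.7 - 3)/(1 - 3) = 0.331500
L_2(1.7) = (1.7 - 0)/(2 - 0) × (1.7 - 1)/(2 - 1) × (1.7 - 3)/(2 - 3) = 0.773500
L_3(1.7) = (1.7 - 0)/(3 - 0) × (1.7 - 1)/(3 - 1) × (1.7 - 2)/(3 - 2) = -0.059500

P(1.7) = (-2)×L_0(1.7) + 12×L_1(1.7) + (-5)×L_2(1.7) + 1×L_3(1.7)
P(1.7) = 0.142000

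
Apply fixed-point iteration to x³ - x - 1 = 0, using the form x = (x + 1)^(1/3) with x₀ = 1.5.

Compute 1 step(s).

Equation: x³ - x - 1 = 0
Fixed-point form: x = (x + 1)^(1/3)
x₀ = 1.5

x_1 = g(1.500000) = 1.357209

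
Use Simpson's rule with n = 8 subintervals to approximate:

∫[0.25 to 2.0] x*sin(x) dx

f(x) = x*sin(x)
a = 0.25, b = 2.0, n = 8
h = (b - a)/n = 0.218750

Simpson's rule: (h/3)[f(x₀) + 4f(x₁) + 2f(x₂) + ... + f(xₙ)]

x_0 = 0.2500, f(x_0) = 0.061851, coefficient = 1
x_1 = 0.4688, f(x_1) = 0.211768, coefficient = 4
x_2 = 0.6875, f(x_2) = 0.436292, coefficient = 2
x_3 = 0.9062, f(x_3) = 0.713397, coefficient = 4
x_4 = 1.1250, f(x_4) = 1.015051, coefficient = 2
x_5 = 1.3438, f(x_5) = 1.309263, coefficient = 4
x_6 = 1.5625, f(x_6) = 1.562446, coefficient = 2
x_7 = 1.7812, f(x_7) = 1.741949, coefficient = 4
x_8 = 2.0000, f(x_8) = 1.818595, coefficient = 1

I ≈ (0.218750/3) × 23.813534 = 1.736403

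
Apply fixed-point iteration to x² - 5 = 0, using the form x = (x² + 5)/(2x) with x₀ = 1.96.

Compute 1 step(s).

Equation: x² - 5 = 0
Fixed-point form: x = (x² + 5)/(2x)
x₀ = 1.96

x_1 = g(1.960000) = 2.255510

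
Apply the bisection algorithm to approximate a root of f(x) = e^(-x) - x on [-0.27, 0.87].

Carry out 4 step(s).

f(x) = e^(-x) - x
Initial interval: [-0.27, 0.87]

Iteration 1:
  c_1 = (-0.270000 + 0.870000)/2 = 0.300000
  f(c_1) = f(0.300000) = 0.440818
  f(a) × f(c) ≥ 0, new interval: [0.300000, 0.870000]
Iteration 2:
  c_2 = (0.300000 + 0.870000)/2 = 0.585000
  f(c_2) = f(0.585000) = -0.027894
  f(a) × f(c) < 0, new interval: [0.300000, 0.585000]
Iteration 3:
  c_3 = (0.300000 + 0.585000)/2 = 0.442500
  f(c_3) = f(0.442500) = 0.199928
  f(a) × f(c) ≥ 0, new interval: [0.442500, 0.585000]
Iteration 4:
  c_4 = (0.442500 + 0.585000)/2 = 0.513750
  f(c_4) = f(0.513750) = 0.084498
  f(a) × f(c) ≥ 0, new interval: [0.513750, 0.585000]

After 4 iteration(s), the approximation is c_4 = 0.513750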